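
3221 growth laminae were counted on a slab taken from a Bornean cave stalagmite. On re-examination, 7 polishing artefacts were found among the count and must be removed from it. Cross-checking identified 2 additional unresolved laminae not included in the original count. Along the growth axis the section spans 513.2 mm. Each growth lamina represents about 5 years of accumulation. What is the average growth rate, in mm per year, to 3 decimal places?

After corrections the count is 3221 − 7 + 2 = 3216 growth laminae.
3216 growth laminae at 5 years each span 3216 × 5 = 16080 years.
Extension rate ≈ 513.2 / 16080 = 0.032 mm per year.

0.032 mm per year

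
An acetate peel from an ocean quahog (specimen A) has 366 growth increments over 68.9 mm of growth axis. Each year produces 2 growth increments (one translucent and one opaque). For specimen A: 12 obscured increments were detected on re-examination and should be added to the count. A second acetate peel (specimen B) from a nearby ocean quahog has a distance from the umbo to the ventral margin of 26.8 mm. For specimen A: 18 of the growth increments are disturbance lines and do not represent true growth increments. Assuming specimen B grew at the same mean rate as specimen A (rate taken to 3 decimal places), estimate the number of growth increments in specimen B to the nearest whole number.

Specimen A: true growth increment count = 366 − 18 + 12 = 360.
Specimen A: with 2 growth increments per year, 360 / 2 = 180 years.
A: 68.9 mm over 180 years gives 68.9 / 180 ≈ 0.383 mm per year.
For B, 26.8 / 0.383 = 69.97 years; at 2 growth increments per year that is 69.97 × 2 ≈ 140 growth increments.

140 growth increments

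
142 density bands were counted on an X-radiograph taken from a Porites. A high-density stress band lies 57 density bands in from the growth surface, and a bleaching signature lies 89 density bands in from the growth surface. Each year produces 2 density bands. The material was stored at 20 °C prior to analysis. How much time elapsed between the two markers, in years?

Separation: 89 − 57 = 32 density bands.
With 2 density bands per year, 32 / 2 = 16 years.

16 yr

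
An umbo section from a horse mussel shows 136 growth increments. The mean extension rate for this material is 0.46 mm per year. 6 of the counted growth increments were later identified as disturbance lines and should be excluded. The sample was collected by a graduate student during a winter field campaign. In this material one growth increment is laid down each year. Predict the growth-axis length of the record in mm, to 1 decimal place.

After corrections the count is 136 − 6 = 130 growth increments.
Predicted length = 0.46 mm/year × 130 years = 59.8 mm.

59.8 mm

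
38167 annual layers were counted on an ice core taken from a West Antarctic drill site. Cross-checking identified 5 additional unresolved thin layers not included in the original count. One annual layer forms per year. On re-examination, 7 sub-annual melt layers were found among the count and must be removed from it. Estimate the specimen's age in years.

38165 yr

True annual layer count = 38167 − 7 + 5 = 38165.
One annual layer per year makes the duration 38165 years.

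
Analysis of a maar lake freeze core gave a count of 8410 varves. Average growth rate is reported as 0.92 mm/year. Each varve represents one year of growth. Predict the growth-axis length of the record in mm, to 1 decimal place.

7737.2 mm

The record spans 8410 years at 0.92 mm per year.
Predicted length = 0.92 mm/year × 8410 years = 7737.2 mm.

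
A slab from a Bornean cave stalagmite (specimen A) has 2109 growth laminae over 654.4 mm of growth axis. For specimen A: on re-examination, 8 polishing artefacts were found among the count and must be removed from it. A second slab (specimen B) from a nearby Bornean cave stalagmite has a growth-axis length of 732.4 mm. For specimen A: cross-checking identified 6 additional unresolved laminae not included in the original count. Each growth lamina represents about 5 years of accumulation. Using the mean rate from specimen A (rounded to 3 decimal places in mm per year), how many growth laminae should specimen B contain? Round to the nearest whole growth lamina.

Specimen A: correcting the raw count gives 2109 − 8 + 6 = 2107 true growth laminae.
Specimen A: 2107 growth laminae at 5 years each span 2107 × 5 = 10535 years.
A: 654.4 mm over 10535 years gives 654.4 / 10535 ≈ 0.062 mm per year.
For B, 732.4 / 0.062 = 11812.90 years; at 5 years per growth lamina that is 11812.90 / 5 ≈ 2363 growth laminae.

2363 growth laminae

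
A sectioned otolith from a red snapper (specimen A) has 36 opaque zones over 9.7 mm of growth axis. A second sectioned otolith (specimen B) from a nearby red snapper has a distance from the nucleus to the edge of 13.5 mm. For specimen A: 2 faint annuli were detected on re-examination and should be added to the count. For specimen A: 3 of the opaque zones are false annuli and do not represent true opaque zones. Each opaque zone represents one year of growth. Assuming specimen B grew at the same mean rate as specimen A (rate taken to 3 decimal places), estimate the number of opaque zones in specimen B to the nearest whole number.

49 opaque zones

Specimen A: correcting the raw count gives 36 − 3 + 2 = 35 true opaque zones.
A: Extension rate ≈ 9.7 / 35 = 0.277 mm per year.
Specimen B: 13.5 mm / 0.277 mm per year = 48.74 years ≈ 49 opaque zones.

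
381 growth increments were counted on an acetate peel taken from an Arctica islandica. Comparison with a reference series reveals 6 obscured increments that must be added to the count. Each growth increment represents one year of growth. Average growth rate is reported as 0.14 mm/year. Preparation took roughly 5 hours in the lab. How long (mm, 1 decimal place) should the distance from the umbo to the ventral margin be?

54.2 mm

True growth increment count = 381 + 6 = 387.
Predicted length = 0.14 mm/year × 387 years = 54.2 mm.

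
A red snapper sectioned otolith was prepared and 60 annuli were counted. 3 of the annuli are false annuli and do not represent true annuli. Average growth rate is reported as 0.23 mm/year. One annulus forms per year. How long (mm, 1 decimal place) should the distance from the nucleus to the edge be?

Adjusted count: 60 − 3 = 57 annuli.
Predicted length = 0.23 mm/year × 57 years = 13.1 mm.

13.1 mm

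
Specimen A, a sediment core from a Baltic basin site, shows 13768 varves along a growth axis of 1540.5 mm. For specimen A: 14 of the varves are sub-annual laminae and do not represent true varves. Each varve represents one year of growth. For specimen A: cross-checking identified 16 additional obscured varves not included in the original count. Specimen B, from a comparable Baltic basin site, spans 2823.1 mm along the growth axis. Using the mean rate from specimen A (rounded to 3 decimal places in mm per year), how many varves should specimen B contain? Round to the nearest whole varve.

Specimen A: true varve count = 13768 − 14 + 16 = 13770.
A: Mean rate = 1540.5 mm / 13770 years ≈ 0.112 mm per year.
Specimen B: 2823.1 mm / 0.112 mm per year = 25206.25 years ≈ 25206 varves.

25206 varves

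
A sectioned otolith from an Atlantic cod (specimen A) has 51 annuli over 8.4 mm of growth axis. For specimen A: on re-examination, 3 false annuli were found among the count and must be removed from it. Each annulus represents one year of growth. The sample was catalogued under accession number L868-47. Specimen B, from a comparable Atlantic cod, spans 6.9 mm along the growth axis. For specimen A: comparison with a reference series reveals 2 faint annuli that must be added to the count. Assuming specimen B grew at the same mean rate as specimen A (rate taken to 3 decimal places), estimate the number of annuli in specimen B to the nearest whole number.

Specimen A: correcting the raw count gives 51 − 3 + 2 = 50 true annuli.
A: Extension rate ≈ 8.4 / 50 = 0.168 mm/yr.
Specimen B: 6.9 mm / 0.168 mm per year = 41.07 years ≈ 41 annuli.

41 annuli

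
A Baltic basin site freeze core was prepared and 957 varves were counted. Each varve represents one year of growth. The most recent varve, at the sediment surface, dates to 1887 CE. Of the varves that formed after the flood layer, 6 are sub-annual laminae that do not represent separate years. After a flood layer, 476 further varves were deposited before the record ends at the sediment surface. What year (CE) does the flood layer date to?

1417 CE

There are 476 varves younger than the flood layer.
476 − 6 false = 470 true varves after the flood layer.
Counting back 470 years from 1887 CE places the flood layer in 1887 − 470 = 1417 CE.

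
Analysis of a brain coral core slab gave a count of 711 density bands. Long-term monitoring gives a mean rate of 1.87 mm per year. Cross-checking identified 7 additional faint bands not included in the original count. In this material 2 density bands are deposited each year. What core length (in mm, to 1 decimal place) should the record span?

After corrections the count is 711 + 7 = 718 density bands.
Dividing by 2 density bands per year: 718 / 2 = 359 years.
Length ≈ 1.87 × 359 = 671.3 mm.

671.3 mm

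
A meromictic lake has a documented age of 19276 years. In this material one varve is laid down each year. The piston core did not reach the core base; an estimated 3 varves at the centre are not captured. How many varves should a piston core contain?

19273 varves

Expected varves over 19276 years: 19276.
Subtracting the 3 varves not captured gives 19276 − 3 = 19273 varves in the record.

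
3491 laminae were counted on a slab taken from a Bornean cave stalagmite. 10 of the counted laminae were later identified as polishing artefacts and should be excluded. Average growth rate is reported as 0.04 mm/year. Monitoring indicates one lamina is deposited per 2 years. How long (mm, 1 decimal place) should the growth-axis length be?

278.5 mm

True lamina count = 3491 − 10 = 3481.
Multiplying by 2 years per lamina: 3481 × 2 = 6962 years.
Length ≈ 0.04 × 6962 = 278.5 mm.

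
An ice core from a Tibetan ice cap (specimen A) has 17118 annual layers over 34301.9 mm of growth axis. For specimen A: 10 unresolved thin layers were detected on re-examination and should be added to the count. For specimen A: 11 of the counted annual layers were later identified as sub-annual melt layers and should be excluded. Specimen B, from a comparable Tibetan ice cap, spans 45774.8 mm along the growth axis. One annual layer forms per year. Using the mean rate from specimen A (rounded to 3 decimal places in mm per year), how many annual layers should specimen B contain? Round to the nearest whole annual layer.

22842 annual layers

Specimen A: after corrections the count is 17118 − 11 + 10 = 17117 annual layers.
A: Extension rate ≈ 34301.9 / 17117 = 2.004 mm per year.
For B, 45774.8 / 2.004 = 22841.72 years ≈ 22842 annual layers.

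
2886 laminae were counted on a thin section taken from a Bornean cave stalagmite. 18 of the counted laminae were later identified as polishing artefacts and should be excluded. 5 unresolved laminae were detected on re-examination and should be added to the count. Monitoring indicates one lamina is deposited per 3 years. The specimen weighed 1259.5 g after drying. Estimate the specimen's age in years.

Adjusted count: 2886 − 18 + 5 = 2873 laminae.
Multiplying by 3 years per lamina: 2873 × 3 = 8619 years.

8619 years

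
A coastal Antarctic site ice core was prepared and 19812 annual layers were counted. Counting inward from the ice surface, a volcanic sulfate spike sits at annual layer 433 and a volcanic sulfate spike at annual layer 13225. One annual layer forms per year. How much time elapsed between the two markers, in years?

12792 yr

The two markers are separated by 13225 − 433 = 12792 annual layers.
One annual layer per year makes the interval 12792 years.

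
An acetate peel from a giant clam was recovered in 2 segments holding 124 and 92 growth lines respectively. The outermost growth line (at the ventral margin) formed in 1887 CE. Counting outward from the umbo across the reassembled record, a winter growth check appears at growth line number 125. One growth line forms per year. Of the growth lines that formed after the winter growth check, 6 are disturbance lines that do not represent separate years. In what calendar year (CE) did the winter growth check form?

1802 CE

Total growth lines = 124 + 92 = 216.
The winter growth check sits at growth line 125 from the umbo, so 216 − 125 = 91 growth lines formed after it.
Excluding 6 false growth lines: 91 − 6 = 85.
1887 − 85 = 1802 CE.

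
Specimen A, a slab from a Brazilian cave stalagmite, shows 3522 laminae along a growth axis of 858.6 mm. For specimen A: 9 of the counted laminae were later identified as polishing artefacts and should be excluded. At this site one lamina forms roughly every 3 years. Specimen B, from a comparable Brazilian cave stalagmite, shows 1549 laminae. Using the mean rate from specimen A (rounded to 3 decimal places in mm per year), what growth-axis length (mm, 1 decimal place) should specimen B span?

376.4 mm

Specimen A: adjusted count: 3522 − 9 = 3513 laminae.
Specimen A: multiplying by 3 years per lamina: 3513 × 3 = 10539 years.
A: Mean rate = 858.6 mm / 10539 years ≈ 0.081 mm per year.
Specimen B: at 3 years per lamina, 1549 × 3 = 4647 years. B's length ≈ 0.081 × 4647 = 376.4 mm.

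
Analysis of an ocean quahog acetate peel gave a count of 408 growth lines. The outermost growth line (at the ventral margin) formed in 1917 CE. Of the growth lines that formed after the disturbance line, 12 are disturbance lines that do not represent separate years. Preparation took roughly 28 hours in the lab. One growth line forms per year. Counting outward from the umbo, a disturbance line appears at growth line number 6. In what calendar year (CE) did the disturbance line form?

The disturbance line sits at growth line 6 from the umbo, so 408 − 6 = 402 growth lines formed after it.
Removing the 12 false growth lines leaves 402 − 12 = 390 true growth lines beyond the disturbance line.
The growth line at the ventral margin is 1917 CE, so the disturbance line dates to 1917 − 390 = 1527 CE.

1527 CE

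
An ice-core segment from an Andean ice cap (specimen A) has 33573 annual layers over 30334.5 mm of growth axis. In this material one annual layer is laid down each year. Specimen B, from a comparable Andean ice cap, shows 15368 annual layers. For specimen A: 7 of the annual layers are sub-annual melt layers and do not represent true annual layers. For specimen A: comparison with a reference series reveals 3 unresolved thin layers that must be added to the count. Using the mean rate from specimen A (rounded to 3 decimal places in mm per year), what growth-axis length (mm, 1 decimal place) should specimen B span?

Specimen A: correcting the raw count gives 33573 − 7 + 3 = 33569 true annual layers.
A: Extension rate ≈ 30334.5 / 33569 = 0.904 mm/year.
Length of B = 0.904 × 15368 = 13892.7 mm.

13892.7 mm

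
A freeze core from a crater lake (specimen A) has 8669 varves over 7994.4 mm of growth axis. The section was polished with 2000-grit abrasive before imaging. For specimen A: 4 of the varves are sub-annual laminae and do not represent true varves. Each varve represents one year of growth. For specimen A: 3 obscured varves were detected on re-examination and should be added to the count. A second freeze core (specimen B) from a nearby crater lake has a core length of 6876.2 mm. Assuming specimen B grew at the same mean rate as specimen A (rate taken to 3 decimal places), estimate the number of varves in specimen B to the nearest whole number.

7458 varves

Specimen A: adjusted count: 8669 − 4 + 3 = 8668 varves.
A: Mean rate = 7994.4 mm / 8668 years ≈ 0.922 mm/year.
B spans 6876.2 / 0.922 = 7457.92 years ≈ 7458 varves.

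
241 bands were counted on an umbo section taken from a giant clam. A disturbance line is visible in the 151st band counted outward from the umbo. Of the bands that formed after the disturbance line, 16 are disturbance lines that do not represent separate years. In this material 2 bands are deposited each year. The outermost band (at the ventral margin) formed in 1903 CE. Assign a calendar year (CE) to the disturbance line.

Between band 151 and the ventral margin there are 241 − 151 = 90 bands.
90 − 16 false = 74 true bands after the disturbance line.
With 2 bands per year, 74 / 2 = 37 years.
Counting back 37 years from 1903 CE places the disturbance line in 1903 − 37 = 1866 CE.

1866 CE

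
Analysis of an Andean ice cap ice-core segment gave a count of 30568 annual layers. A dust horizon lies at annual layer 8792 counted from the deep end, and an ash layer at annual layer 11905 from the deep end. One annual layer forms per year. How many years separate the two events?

3113 years

Separation: 11905 − 8792 = 3113 annual layers.
That is 3113 years at one annual layer per year.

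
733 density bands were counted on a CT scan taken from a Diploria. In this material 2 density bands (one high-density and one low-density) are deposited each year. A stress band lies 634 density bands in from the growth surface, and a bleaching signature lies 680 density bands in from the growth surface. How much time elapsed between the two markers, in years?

The two markers are separated by 680 − 634 = 46 density bands.
Dividing by 2 density bands per year: 46 / 2 = 23 years.

23 years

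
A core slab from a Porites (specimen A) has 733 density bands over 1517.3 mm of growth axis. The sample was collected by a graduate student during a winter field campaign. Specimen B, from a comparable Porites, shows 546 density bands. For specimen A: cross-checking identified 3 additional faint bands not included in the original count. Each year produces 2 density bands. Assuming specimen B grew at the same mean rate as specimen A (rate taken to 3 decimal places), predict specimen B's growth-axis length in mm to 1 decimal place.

Specimen A: correcting the raw count gives 733 + 3 = 736 true density bands.
Specimen A: 736 density bands at 2 per year is 736 / 2 = 368 years.
A: Mean rate = 1517.3 mm / 368 years ≈ 4.123 mm/yr.
Specimen B: dividing by 2 density bands per year: 546 / 2 = 273 years. For B, 4.123 mm/year × 273 years = 1125.6 mm.

1125.6 mm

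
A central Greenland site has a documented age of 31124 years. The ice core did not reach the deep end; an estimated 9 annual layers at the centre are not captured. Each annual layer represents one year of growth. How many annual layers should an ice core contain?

Expected annual layers over 31124 years: 31124.
Less the 9 uncaptured annual layers: 31124 − 9 = 31115.

31115 annual layers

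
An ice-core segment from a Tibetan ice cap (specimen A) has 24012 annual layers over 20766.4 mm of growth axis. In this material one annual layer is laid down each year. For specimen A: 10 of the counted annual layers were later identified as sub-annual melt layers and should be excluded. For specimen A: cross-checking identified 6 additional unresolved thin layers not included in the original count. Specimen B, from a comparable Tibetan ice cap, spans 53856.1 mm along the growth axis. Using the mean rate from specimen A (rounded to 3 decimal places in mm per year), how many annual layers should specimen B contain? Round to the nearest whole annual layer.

62261 annual layers

Specimen A: after corrections the count is 24012 − 10 + 6 = 24008 annual layers.
A: Extension rate ≈ 20766.4 / 24008 = 0.865 mm/year.
B spans 53856.1 / 0.865 = 62261.39 years ≈ 62261 annual layers.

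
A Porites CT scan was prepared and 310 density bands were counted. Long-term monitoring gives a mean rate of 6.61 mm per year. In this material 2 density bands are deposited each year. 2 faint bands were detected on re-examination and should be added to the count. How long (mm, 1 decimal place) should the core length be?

1031.2 mm

Adjusted count: 310 + 2 = 312 density bands.
312 density bands at 2 per year is 312 / 2 = 156 years.
Length ≈ 6.61 × 156 = 1031.2 mm.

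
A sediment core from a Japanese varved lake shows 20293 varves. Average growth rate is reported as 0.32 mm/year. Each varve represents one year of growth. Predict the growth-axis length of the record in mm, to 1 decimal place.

6493.8 mm

20293 years of growth are recorded.
Predicted length = 0.32 mm/year × 20293 years = 6493.8 mm.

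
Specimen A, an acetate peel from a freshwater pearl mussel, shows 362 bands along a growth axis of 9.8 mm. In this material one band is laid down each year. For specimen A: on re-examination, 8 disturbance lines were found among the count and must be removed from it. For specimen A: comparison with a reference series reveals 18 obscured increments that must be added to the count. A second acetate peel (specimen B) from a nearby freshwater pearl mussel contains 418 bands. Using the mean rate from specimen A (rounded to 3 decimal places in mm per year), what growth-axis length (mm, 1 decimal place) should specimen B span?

10.9 mm

Specimen A: after corrections the count is 362 − 8 + 18 = 372 bands.
A: Extension rate ≈ 9.8 / 372 = 0.026 mm/yr.
Length of B = 0.026 × 418 = 10.9 mm.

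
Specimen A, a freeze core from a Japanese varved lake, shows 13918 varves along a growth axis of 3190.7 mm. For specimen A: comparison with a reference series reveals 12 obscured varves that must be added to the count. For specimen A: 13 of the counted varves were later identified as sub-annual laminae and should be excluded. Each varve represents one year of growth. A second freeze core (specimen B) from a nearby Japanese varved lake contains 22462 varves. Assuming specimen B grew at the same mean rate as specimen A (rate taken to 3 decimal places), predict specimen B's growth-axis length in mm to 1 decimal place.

Specimen A: correcting the raw count gives 13918 − 13 + 12 = 13917 true varves.
A: Mean rate = 3190.7 mm / 13917 years ≈ 0.229 mm per year.
B's length ≈ 0.229 × 22462 = 5143.8 mm.

5143.8 mm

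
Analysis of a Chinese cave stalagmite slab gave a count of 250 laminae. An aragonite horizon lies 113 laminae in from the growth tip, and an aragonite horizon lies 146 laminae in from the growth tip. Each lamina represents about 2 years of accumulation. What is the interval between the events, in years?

The two markers are separated by 146 − 113 = 33 laminae.
At 2 years per lamina, 33 × 2 = 66 years.

66 years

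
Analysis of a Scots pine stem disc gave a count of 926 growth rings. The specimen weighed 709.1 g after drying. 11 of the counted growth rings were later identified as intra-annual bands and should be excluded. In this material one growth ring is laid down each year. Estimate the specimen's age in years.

915 yr

True growth ring count = 926 − 11 = 915.
At one growth ring per year, that is 915 years.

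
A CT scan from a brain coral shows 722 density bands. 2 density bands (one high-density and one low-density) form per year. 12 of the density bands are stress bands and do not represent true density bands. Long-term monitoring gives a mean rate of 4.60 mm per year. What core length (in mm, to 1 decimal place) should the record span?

1633.0 mm

After corrections the count is 722 − 12 = 710 density bands.
With 2 density bands per year, 710 / 2 = 355 years.
Length ≈ 4.60 × 355 = 1633.0 mm.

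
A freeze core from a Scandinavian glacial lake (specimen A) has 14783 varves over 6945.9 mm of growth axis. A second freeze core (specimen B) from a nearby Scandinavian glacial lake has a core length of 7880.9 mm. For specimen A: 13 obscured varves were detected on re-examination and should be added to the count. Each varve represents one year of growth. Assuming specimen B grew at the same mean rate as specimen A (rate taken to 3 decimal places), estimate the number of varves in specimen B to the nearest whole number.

16804 varves

Specimen A: true varve count = 14783 + 13 = 14796.
A: Mean rate = 6945.9 mm / 14796 years ≈ 0.469 mm per year.
For B, 7880.9 / 0.469 = 16803.62 years ≈ 16804 varves.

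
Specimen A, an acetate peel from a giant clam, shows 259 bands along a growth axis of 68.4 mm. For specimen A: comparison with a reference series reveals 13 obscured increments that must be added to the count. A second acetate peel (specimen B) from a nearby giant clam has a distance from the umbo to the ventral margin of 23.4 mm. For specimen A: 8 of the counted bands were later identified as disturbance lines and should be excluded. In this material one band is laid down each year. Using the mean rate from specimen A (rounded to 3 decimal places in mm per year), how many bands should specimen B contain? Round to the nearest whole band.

Specimen A: after corrections the count is 259 − 8 + 13 = 264 bands.
A: Extension rate ≈ 68.4 / 264 = 0.259 mm per year.
For B, 23.4 / 0.259 = 90.35 years ≈ 90 bands.

90 bands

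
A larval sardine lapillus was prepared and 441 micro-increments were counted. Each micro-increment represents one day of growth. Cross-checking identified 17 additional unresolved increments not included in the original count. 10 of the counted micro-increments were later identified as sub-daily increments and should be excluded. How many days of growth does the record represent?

Adjusted count: 441 − 10 + 17 = 448 micro-increments.
One micro-increment per day makes the duration 448 days.

448 days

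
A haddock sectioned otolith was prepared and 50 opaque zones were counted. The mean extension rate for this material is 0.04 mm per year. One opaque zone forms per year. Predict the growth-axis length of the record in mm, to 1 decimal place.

The record spans 50 years at 0.04 mm per year.
50 years at 0.04 mm/year gives 0.04 × 50 = 2.0 mm.

2.0 mm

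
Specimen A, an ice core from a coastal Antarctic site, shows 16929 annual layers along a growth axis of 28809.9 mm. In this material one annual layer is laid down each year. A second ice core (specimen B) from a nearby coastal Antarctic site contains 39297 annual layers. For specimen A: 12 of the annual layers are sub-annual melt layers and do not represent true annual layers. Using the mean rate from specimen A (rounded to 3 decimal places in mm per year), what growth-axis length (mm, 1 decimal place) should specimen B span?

Specimen A: after corrections the count is 16929 − 12 = 16917 annual layers.
A: 28809.9 mm over 16917 years gives 28809.9 / 16917 ≈ 1.703 mm per year.
Length of B = 1.703 × 39297 = 66922.8 mm.

66922.8 mm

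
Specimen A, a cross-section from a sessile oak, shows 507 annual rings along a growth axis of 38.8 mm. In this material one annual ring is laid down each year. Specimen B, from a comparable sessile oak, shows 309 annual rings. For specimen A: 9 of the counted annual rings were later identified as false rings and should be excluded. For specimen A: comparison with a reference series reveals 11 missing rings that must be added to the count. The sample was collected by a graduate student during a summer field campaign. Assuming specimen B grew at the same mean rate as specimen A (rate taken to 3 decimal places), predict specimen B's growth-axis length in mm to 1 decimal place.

Specimen A: correcting the raw count gives 507 − 9 + 11 = 509 true annual rings.
A: 38.8 mm over 509 years gives 38.8 / 509 ≈ 0.076 mm/year.
For B, 0.076 mm/year × 309 years = 23.5 mm.

23.5 mm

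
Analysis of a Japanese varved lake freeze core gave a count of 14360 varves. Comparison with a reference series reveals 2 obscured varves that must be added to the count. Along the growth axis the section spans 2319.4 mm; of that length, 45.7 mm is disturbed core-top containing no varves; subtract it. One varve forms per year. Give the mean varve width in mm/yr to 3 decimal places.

Correcting the raw count gives 14360 + 2 = 14362 true varves.
Removing the 45.7 mm offcut leaves 2319.4 − 45.7 = 2273.7 mm.
Mean rate = 2273.7 mm / 14362 years ≈ 0.158 mm/yr.

0.158 mm/yr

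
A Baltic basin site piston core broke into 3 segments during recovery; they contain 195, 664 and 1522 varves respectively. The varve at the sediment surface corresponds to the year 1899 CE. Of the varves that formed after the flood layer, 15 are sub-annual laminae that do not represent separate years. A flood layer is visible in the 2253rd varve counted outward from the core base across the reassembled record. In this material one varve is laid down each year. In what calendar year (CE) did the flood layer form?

1786 CE

Total varves = 195 + 664 + 1522 = 2381.
Between varve 2253 and the sediment surface there are 2381 − 2253 = 128 varves.
Excluding 15 false varves: 128 − 15 = 113.
1899 − 113 = 1786 CE.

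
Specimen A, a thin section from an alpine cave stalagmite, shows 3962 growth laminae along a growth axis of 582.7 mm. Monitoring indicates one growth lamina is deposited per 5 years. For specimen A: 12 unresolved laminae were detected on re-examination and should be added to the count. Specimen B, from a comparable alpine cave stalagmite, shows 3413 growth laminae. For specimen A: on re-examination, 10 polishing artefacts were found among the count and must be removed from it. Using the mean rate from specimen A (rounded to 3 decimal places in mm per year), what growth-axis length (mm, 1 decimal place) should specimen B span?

Specimen A: after corrections the count is 3962 − 10 + 12 = 3964 growth laminae.
Specimen A: 3964 growth laminae at 5 years each span 3964 × 5 = 19820 years.
A: Extension rate ≈ 582.7 / 19820 = 0.029 mm/yr.
Specimen B: at 5 years per growth lamina, 3413 × 5 = 17065 years. Length of B = 0.029 × 17065 = 494.9 mm.

494.9 mm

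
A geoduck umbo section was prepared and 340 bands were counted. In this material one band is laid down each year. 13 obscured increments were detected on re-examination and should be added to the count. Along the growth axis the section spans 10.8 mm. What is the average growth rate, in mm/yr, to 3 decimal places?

0.031 mm/yr

Adjusted count: 340 + 13 = 353 bands.
Extension rate ≈ 10.8 / 353 = 0.031 mm/yr.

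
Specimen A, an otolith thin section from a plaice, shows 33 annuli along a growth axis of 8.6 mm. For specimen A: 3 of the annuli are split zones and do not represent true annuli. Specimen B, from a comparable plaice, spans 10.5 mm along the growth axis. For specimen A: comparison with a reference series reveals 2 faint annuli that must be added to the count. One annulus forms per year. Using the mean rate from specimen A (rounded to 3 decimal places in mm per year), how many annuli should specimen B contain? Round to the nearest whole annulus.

39 annuli

Specimen A: true annulus count = 33 − 3 + 2 = 32.
A: Mean rate = 8.6 mm / 32 years ≈ 0.269 mm per year.
Specimen B: 10.5 mm / 0.269 mm per year = 39.03 years ≈ 39 annuli.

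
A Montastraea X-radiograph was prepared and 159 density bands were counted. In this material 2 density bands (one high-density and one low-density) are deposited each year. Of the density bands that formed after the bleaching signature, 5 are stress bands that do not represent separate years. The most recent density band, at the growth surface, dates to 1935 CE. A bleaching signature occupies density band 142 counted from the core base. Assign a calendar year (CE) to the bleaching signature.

Between density band 142 and the growth surface there are 159 − 142 = 17 density bands.
Excluding 5 false density bands: 17 − 5 = 12.
12 density bands at 2 per year is 12 / 2 = 6 years.
The density band at the growth surface is 1935 CE, so the bleaching signature dates to 1935 − 6 = 1929 CE.

1929 CE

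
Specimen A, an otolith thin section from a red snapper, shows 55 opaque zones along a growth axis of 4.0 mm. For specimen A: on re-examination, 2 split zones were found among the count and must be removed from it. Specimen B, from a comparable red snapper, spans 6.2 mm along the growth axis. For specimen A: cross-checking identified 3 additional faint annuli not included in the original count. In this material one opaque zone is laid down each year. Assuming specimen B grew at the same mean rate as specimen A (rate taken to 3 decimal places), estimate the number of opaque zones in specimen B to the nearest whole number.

87 opaque zones

Specimen A: after corrections the count is 55 − 2 + 3 = 56 opaque zones.
A: Mean rate = 4.0 mm / 56 years ≈ 0.071 mm/yr.
B spans 6.2 / 0.071 = 87.32 years ≈ 87 opaque zones.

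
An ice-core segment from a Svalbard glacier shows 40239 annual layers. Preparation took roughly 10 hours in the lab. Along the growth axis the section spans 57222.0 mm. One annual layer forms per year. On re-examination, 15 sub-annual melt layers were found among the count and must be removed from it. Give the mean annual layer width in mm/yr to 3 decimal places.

1.423 mm/yr

True annual layer count = 40239 − 15 = 40224.
Extension rate ≈ 57222.0 / 40224 = 1.423 mm/yr.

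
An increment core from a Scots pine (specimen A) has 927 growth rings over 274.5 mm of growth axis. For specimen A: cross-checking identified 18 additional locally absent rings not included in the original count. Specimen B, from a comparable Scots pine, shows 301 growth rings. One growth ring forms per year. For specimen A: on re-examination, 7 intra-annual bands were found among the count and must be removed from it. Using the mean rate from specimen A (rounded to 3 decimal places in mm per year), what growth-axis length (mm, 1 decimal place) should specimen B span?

88.2 mm

Specimen A: adjusted count: 927 − 7 + 18 = 938 growth rings.
A: Mean rate = 274.5 mm / 938 years ≈ 0.293 mm per year.
B's length ≈ 0.293 × 301 = 88.2 mm.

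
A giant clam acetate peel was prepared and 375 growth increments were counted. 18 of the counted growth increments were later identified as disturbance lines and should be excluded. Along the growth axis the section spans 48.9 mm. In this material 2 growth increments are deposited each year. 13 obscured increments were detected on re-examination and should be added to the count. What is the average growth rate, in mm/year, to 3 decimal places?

Adjusted count: 375 − 18 + 13 = 370 growth increments.
With 2 growth increments per year, 370 / 2 = 185 years.
Mean rate = 48.9 mm / 185 years ≈ 0.264 mm/year.

0.264 mm/year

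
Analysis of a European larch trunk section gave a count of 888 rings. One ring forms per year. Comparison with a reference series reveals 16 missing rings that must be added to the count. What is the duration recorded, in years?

904 yr

Adjusted count: 888 + 16 = 904 rings.
With a one-to-one ring periodicity this is 904 years.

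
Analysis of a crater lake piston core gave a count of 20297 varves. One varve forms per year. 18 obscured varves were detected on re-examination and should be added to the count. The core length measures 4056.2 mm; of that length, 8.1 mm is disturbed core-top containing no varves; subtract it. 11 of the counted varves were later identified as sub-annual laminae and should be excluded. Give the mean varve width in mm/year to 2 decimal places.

0.20 mm/year

True varve count = 20297 − 11 + 18 = 20304.
Net length = 4056.2 − 8.1 = 4048.1 mm.
Extension rate ≈ 4048.1 / 20304 = 0.20 mm/year.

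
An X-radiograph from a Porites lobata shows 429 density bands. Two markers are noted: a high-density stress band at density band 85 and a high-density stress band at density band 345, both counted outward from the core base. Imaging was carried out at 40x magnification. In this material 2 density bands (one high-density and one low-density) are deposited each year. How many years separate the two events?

Separation: 345 − 85 = 260 density bands.
Dividing by 2 density bands per year: 260 / 2 = 130 years.

130 years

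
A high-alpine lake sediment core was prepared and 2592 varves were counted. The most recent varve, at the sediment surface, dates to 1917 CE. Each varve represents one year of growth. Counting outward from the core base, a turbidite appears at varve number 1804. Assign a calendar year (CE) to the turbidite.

Between varve 1804 and the sediment surface there are 2592 − 1804 = 788 varves.
The varve at the sediment surface is 1917 CE, so the turbidite dates to 1917 − 788 = 1129 CE.

1129 CE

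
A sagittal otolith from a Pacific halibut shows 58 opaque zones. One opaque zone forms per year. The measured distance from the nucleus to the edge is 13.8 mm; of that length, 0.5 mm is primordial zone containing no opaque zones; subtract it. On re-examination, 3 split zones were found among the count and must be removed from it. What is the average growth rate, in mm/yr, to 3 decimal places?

After corrections the count is 58 − 3 = 55 opaque zones.
Removing the 0.5 mm offcut leaves 13.8 − 0.5 = 13.3 mm.
Mean rate = 13.3 mm / 55 years ≈ 0.242 mm/yr.

0.242 mm/yr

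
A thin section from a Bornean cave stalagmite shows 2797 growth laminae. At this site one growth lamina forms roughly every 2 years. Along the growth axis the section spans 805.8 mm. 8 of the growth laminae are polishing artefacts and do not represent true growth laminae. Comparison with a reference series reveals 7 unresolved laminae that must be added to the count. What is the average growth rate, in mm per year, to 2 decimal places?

0.14 mm per year

True growth lamina count = 2797 − 8 + 7 = 2796.
Multiplying by 2 years per growth lamina: 2796 × 2 = 5592 years.
Extension rate ≈ 805.8 / 5592 = 0.14 mm per year.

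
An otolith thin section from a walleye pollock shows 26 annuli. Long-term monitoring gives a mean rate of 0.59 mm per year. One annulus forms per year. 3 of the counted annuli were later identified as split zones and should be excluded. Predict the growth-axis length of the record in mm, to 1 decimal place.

After corrections the count is 26 − 3 = 23 annuli.
Length ≈ 0.59 × 23 = 13.6 mm.

13.6 mm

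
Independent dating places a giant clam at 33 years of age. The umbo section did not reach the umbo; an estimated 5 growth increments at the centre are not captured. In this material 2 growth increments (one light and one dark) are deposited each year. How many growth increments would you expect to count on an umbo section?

33 years at 2 growth increments per year gives 33 × 2 = 66 growth increments.
Subtracting the 5 growth increments not captured gives 66 − 5 = 61 growth increments in the record.

61 growth increments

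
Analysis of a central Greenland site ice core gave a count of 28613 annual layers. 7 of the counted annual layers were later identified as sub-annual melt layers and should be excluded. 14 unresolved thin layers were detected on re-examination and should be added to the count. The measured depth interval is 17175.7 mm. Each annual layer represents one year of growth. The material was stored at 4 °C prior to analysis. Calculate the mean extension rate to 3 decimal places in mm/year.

0.600 mm/year

After corrections the count is 28613 − 7 + 14 = 28620 annual layers.
17175.7 mm over 28620 years gives 17175.7 / 28620 ≈ 0.600 mm/year.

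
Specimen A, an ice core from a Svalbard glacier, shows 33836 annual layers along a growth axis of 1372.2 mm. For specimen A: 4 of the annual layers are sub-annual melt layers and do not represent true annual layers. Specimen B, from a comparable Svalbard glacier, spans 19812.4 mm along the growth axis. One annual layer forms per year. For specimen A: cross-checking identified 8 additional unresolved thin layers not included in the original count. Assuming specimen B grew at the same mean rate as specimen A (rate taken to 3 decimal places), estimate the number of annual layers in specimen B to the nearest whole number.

483229 annual layers

Specimen A: true annual layer count = 33836 − 4 + 8 = 33840.
A: Mean rate = 1372.2 mm / 33840 years ≈ 0.041 mm/yr.
For B, 19812.4 / 0.041 = 483229.27 years ≈ 483229 annual layers.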